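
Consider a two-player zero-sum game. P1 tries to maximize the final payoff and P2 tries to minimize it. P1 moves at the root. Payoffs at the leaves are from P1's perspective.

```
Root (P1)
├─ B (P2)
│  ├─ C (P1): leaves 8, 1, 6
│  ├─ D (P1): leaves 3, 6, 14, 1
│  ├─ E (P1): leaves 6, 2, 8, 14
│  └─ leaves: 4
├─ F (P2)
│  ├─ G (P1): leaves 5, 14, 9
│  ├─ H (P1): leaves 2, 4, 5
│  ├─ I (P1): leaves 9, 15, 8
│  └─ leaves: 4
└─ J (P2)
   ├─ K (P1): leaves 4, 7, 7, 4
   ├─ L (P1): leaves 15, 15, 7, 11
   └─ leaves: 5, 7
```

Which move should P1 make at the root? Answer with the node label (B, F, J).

C (P1): max(8, 1, 6) = 8
D (P1): max(3, 6, 14, 1) = 14
E (P1): max(6, 2, 8, 14) = 14
B (P2): min(8, 14, 14, 4) = 4
G (P1): max(5, 14, 9) = 14
H (P1): max(2, 4, 5) = 5
I (P1): max(9, 15, 8) = 15
F (P2): min(14, 5, 15, 4) = 4
K (P1): max(4, 7, 7, 4) = 7
L (P1): max(15, 15, 7, 11) = 15
J (P2): min(7, 15, 5, 7) = 5
Root (P1): max(4, 4, 5) = 5
P1 picks the child with the highest value: J (value 5).

J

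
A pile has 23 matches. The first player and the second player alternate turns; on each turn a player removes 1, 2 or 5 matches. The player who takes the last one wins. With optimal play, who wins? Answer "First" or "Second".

Compute winning (W) and losing (L) positions by backward induction:
i:   0  1  2  3  4  5  6  7  8  9 10 11 12 13 14 15 16 17 18 19 20 21 22 23
     L  W  W  L  W  W  L  W  W  L  W  W  L  W  W  L  W  W  L  W  W  L  W  W
Position 23 is W, so the first player wins.

First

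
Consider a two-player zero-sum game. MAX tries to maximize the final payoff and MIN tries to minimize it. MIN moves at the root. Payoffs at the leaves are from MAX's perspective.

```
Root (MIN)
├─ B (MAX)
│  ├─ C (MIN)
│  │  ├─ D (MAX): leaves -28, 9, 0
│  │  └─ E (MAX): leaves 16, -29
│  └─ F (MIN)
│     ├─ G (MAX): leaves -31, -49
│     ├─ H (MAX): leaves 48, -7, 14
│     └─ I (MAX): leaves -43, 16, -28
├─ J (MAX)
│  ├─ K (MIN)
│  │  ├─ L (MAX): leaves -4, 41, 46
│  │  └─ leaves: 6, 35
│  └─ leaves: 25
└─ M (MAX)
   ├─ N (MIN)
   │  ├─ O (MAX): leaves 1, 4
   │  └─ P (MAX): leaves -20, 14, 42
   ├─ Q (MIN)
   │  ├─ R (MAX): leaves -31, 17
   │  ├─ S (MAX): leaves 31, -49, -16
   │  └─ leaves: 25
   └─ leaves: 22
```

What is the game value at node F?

-31

G: max(-31, -49) = -31
H: max(48, -7, 14) = 48
I: max(-43, 16, -28) = 16
F: min(-31, 48, 16) = -31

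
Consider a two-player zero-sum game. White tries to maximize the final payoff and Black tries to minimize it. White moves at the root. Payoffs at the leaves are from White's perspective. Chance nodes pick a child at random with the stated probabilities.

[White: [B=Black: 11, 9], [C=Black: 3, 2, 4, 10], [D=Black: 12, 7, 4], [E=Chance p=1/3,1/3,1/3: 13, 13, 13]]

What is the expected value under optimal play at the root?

13

B (Black): min(11, 9) = 9
C (Black): min(3, 2, 4, 10) = 2
D (Black): min(12, 7, 4) = 4
E (Chance): 1/3·13 + 1/3·13 + 1/3·13 = 13
Root (White): max(9, 2, 4, 13) = 13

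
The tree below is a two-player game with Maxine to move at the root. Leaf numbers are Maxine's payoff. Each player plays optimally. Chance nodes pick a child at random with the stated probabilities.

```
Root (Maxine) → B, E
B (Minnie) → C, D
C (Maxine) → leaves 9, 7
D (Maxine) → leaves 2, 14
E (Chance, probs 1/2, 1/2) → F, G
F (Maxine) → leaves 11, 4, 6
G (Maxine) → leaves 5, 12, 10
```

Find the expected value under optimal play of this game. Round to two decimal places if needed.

11.5

C (Maxine): max(9, 7) = 9
D (Maxine): max(2, 14) = 14
B (Minnie): min(9, 14) = 9
F (Maxine): max(11, 4, 6) = 11
G (Maxine): max(5, 12, 10) = 12
E (Chance): 1/2·11 + 1/2·12 = 11.5
Root (Maxine): max(9, 11.5) = 11.5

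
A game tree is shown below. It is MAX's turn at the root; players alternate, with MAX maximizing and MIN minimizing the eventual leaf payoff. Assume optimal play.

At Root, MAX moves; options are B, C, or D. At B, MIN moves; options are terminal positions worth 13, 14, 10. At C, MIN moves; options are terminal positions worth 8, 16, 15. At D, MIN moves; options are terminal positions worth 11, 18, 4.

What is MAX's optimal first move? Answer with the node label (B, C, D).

B (MIN): min(13, 14, 10) = 10
C (MIN): min(8, 16, 15) = 8
D (MIN): min(11, 18, 4) = 4
Root (MAX): max(10, 8, 4) = 10
MAX picks the child with the highest value: B (value 10).

B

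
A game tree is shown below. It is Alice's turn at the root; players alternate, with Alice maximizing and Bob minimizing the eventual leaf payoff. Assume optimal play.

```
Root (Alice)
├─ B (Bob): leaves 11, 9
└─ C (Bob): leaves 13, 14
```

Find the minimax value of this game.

13

B (Bob): min(11, 9) = 9
C (Bob): min(13, 14) = 13
Root (Alice): max(9, 13) = 13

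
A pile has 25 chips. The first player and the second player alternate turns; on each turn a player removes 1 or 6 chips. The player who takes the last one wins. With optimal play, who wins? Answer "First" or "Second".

Second

W/L table (W = player to move can force a win):
i:   0  1  2  3  4  5  6  7  8  9 10 11 12 13 14 15 16 17 18 19 20 21 22 23 24 25
     L  W  L  W  L  W  W  L  W  L  W  L  W  W  L  W  L  W  L  W  W  L  W  L  W  L
Position 25 is L, so the second player wins.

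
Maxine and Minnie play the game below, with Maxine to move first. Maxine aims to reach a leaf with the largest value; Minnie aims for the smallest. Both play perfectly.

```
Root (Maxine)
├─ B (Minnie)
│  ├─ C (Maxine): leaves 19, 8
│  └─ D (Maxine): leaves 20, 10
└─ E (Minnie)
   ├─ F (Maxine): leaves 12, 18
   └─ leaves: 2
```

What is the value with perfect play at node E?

2

F: max(12, 18) = 18
E: min(18, 2) = 2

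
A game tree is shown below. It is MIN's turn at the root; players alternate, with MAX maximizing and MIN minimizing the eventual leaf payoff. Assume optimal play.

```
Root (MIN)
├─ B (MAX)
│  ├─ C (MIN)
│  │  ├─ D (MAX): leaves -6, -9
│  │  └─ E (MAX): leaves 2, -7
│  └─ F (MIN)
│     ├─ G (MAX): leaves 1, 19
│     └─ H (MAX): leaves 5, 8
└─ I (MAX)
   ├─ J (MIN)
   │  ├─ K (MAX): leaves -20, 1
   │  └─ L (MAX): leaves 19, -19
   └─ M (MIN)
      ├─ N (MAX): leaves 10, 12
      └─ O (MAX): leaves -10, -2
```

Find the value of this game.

D (MAX): max(-6, -9) = -6
E (MAX): max(2, -7) = 2
C (MIN): min(-6, 2) = -6
G (MAX): max(1, 19) = 19
H (MAX): max(5, 8) = 8
F (MIN): min(19, 8) = 8
B (MAX): max(-6, 8) = 8
K (MAX): max(-20, 1) = 1
L (MAX): max(19, -19) = 19
J (MIN): min(1, 19) = 1
N (MAX): max(10, 12) = 12
O (MAX): max(-10, -2) = -2
M (MIN): min(12, -2) = -2
I (MAX): max(1, -2) = 1
Root (MIN): min(8, 1) = 1

1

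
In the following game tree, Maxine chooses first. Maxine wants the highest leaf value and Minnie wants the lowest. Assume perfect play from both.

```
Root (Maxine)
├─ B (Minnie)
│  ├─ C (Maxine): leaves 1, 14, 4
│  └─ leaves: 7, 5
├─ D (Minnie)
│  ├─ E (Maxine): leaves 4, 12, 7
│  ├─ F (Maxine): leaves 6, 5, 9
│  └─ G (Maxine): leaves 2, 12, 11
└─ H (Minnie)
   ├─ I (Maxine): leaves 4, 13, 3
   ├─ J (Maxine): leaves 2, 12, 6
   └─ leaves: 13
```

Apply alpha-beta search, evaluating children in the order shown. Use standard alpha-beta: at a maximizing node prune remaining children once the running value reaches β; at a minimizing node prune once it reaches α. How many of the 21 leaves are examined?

C [α=-∞,β=+∞]: v=14
B [α=-∞,β=+∞]: v=5
E [α=5,β=+∞]: v=12
F [α=5,β=12]: v=9
G [α=5,β=9]: v=12 after child 2 ≥ β → β-cutoff, skip 1
D [α=5,β=+∞]: v=9
I [α=9,β=+∞]: v=13
J [α=9,β=13]: v=12
H [α=9,β=+∞]: v=12
Root [α=-∞,β=+∞]: v=12
Leaves evaluated: 20 of 21.

20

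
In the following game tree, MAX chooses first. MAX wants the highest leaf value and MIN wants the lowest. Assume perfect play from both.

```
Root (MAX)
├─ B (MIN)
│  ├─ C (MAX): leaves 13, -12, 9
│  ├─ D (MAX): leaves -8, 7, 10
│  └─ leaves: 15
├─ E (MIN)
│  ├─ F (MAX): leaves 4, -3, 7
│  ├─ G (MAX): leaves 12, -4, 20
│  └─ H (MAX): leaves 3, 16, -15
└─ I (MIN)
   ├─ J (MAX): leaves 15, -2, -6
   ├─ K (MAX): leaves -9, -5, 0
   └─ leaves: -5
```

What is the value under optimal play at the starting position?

C (MAX): max(13, -12, 9) = 13
D (MAX): max(-8, 7, 10) = 10
B (MIN): min(13, 10, 15) = 10
F (MAX): max(4, -3, 7) = 7
G (MAX): max(12, -4, 20) = 20
H (MAX): max(3, 16, -15) = 16
E (MIN): min(7, 20, 16) = 7
J (MAX): max(15, -2, -6) = 15
K (MAX): max(-9, -5, 0) = 0
I (MIN): min(15, 0, -5) = -5
Root (MAX): max(10, 7, -5) = 10

10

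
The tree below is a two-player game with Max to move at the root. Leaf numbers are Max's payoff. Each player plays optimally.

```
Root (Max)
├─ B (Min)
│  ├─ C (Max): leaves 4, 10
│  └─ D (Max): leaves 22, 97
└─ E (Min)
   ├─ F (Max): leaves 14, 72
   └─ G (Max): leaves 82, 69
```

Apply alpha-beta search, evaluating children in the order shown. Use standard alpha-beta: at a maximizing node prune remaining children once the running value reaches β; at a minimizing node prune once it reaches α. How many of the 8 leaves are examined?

6

C [α=-∞,β=+∞]: v=10
D [α=-∞,β=10]: v=22 after child 1 ≥ β → β-cutoff, skip 1
B [α=-∞,β=+∞]: v=10
F [α=10,β=+∞]: v=72
G [α=10,β=72]: v=82 after child 1 ≥ β → β-cutoff, skip 1
E [α=10,β=+∞]: v=72
Root [α=-∞,β=+∞]: v=72
Leaves evaluated: 6 of 8.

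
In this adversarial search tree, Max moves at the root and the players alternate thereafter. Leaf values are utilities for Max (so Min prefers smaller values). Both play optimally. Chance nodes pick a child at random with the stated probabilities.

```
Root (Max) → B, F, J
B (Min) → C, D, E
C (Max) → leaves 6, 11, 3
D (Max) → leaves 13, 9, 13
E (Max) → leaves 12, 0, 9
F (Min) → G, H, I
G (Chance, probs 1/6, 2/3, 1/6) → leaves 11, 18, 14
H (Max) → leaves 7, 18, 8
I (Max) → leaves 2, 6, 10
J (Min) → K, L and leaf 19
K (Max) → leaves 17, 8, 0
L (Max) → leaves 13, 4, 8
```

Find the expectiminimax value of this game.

13

C (Max): max(6, 11, 3) = 11
D (Max): max(13, 9, 13) = 13
E (Max): max(12, 0, 9) = 12
B (Min): min(11, 13, 12) = 11
G (Chance): 1/6·11 + 2/3·18 + 1/6·14 = 16.17
H (Max): max(7, 18, 8) = 18
I (Max): max(2, 6, 10) = 10
F (Min): min(16.17, 18, 10) = 10
K (Max): max(17, 8, 0) = 17
L (Max): max(13, 4, 8) = 13
J (Min): min(17, 13, 19) = 13
Root (Max): max(11, 10, 13) = 13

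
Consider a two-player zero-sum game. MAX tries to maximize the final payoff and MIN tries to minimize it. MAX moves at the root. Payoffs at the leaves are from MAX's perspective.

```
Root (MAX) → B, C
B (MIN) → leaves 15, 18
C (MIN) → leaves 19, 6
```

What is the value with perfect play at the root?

15

B (MIN): min(15, 18) = 15
C (MIN): min(19, 6) = 6
Root (MAX): max(15, 6) = 15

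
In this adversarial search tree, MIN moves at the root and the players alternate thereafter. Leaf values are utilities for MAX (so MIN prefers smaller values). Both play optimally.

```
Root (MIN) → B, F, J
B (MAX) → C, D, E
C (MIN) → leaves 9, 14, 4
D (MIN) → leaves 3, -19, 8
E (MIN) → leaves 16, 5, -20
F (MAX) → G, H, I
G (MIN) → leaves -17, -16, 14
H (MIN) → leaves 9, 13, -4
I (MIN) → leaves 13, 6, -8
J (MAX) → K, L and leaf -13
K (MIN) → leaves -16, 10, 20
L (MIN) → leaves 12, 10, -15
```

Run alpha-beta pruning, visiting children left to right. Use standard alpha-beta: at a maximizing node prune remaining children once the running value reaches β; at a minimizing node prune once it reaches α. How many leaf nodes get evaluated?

23

C [α=-∞,β=+∞]: v=4
D [α=4,β=+∞]: v=3 after child 1 ≤ α → α-cutoff, skip 2
E [α=4,β=+∞]: v=-20
B [α=-∞,β=+∞]: v=4
G [α=-∞,β=4]: v=-17
H [α=-17,β=4]: v=-4
I [α=-4,β=4]: v=-8
F [α=-∞,β=4]: v=-4
K [α=-∞,β=-4]: v=-16
L [α=-16,β=-4]: v=-15
J [α=-∞,β=-4]: v=-13
Root [α=-∞,β=+∞]: v=-13
Leaves evaluated: 23 of 25.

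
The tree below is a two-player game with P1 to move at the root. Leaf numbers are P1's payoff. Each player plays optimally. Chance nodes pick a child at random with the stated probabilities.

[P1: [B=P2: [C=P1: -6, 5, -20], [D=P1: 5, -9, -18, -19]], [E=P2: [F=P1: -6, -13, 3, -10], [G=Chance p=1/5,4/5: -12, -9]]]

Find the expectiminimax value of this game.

C (P1): max(-6, 5, -20) = 5
D (P1): max(5, -9, -18, -19) = 5
B (P2): min(5, 5) = 5
F (P1): max(-6, -13, 3, -10) = 3
G (Chance): 1/5·-12 + 4/5·-9 = -9.6
E (P2): min(3, -9.6) = -9.6
Root (P1): max(5, -9.6) = 5

5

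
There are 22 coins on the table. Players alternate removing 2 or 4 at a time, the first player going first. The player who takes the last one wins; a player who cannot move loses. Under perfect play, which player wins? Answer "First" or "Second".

First

Mark each pile size as W (mover wins) or L (mover loses):
i:   0  1  2  3  4  5  6  7  8  9 10 11 12 13 14 15 16 17 18 19 20 21 22
     L  L  W  W  W  W  L  L  W  W  W  W  L  L  W  W  W  W  L  L  W  W  W
Position 22 is W, so the first player wins.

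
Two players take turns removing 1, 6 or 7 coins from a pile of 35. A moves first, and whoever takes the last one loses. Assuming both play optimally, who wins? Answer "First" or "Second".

Positions where the player to move wins (W) vs loses (L):
i:   0  1  2  3  4  5  6  7  8  9 10 11 12 13 14 15 16 17 18 19 20 21 22 23 24 25 26 27 28 29 30 31 32 33 34 35
     W  L  W  L  W  L  W  W  W  W  W  W  W  L  W  L  W  L  W  W  W  W  W  W  W  L  W  L  W  L  W  W  W  W  W  W
Position 35 is W, so the first player wins.

First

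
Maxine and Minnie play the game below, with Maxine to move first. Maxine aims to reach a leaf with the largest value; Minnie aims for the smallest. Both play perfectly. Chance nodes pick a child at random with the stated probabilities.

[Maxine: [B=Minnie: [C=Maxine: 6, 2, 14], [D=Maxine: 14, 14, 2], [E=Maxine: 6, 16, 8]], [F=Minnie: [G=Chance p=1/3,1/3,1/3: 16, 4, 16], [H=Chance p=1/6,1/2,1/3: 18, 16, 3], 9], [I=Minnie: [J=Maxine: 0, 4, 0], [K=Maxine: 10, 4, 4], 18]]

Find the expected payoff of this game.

C (Maxine): max(6, 2, 14) = 14
D (Maxine): max(14, 14, 2) = 14
E (Maxine): max(6, 16, 8) = 16
B (Minnie): min(14, 14, 16) = 14
G (Chance): 1/3·16 + 1/3·4 + 1/3·16 = 12
H (Chance): 1/6·18 + 1/2·16 + 1/3·3 = 12
F (Minnie): min(12, 12, 9) = 9
J (Maxine): max(0, 4, 0) = 4
K (Maxine): max(10, 4, 4) = 10
I (Minnie): min(4, 10, 18) = 4
Root (Maxine): max(14, 9, 4) = 14

14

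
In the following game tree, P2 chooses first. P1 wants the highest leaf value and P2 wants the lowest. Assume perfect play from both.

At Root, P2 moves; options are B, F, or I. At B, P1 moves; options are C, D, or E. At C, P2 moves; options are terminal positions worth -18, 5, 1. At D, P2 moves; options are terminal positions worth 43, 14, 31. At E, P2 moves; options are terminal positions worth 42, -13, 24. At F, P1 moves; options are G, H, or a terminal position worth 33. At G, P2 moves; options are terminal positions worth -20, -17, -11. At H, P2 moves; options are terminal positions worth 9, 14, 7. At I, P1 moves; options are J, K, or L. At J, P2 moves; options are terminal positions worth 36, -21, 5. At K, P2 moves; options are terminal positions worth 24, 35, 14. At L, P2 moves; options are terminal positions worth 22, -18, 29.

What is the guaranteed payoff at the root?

14

C (P2): min(-18, 5, 1) = -18
D (P2): min(43, 14, 31) = 14
E (P2): min(42, -13, 24) = -13
B (P1): max(-18, 14, -13) = 14
G (P2): min(-20, -17, -11) = -20
H (P2): min(9, 14, 7) = 7
F (P1): max(-20, 7, 33) = 33
J (P2): min(36, -21, 5) = -21
K (P2): min(24, 35, 14) = 14
L (P2): min(22, -18, 29) = -18
I (P1): max(-21, 14, -18) = 14
Root (P2): min(14, 33, 14) = 14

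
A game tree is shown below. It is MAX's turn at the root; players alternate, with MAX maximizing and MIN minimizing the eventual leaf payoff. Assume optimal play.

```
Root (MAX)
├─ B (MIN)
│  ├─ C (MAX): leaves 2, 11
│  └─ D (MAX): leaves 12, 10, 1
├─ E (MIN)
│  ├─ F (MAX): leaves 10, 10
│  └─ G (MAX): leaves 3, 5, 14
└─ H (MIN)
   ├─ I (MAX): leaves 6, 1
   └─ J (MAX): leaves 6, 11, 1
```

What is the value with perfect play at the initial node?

11

C (MAX): max(2, 11) = 11
D (MAX): max(12, 10, 1) = 12
B (MIN): min(11, 12) = 11
F (MAX): max(10, 10) = 10
G (MAX): max(3, 5, 14) = 14
E (MIN): min(10, 14) = 10
I (MAX): max(6, 1) = 6
J (MAX): max(6, 11, 1) = 11
H (MIN): min(6, 11) = 6
Root (MAX): max(11, 10, 6) = 11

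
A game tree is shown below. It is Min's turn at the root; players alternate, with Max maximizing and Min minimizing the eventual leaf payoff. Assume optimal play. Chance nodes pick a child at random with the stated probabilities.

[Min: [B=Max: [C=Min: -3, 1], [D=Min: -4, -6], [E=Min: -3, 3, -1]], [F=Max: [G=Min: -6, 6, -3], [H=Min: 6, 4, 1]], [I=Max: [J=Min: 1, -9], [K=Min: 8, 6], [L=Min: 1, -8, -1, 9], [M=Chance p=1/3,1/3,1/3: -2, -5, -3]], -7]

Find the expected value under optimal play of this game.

-7

C (Min): min(-3, 1) = -3
D (Min): min(-4, -6) = -6
E (Min): min(-3, 3, -1) = -3
B (Max): max(-3, -6, -3) = -3
G (Min): min(-6, 6, -3) = -6
H (Min): min(6, 4, 1) = 1
F (Max): max(-6, 1) = 1
J (Min): min(1, -9) = -9
K (Min): min(8, 6) = 6
L (Min): min(1, -8, -1, 9) = -8
M (Chance): 1/3·-2 + 1/3·-5 + 1/3·-3 = -3.33
I (Max): max(-9, 6, -8, -3.33) = 6
Root (Min): min(-3, 1, 6, -7) = -7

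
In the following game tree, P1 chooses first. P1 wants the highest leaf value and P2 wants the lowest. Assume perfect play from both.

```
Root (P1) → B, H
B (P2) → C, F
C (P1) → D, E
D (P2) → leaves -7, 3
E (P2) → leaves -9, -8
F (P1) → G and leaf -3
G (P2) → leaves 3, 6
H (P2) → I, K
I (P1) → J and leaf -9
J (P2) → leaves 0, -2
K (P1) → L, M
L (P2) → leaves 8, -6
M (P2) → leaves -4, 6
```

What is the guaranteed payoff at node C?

-7

D: min(-7, 3) = -7
E: min(-9, -8) = -9
C: max(-7, -9) = -7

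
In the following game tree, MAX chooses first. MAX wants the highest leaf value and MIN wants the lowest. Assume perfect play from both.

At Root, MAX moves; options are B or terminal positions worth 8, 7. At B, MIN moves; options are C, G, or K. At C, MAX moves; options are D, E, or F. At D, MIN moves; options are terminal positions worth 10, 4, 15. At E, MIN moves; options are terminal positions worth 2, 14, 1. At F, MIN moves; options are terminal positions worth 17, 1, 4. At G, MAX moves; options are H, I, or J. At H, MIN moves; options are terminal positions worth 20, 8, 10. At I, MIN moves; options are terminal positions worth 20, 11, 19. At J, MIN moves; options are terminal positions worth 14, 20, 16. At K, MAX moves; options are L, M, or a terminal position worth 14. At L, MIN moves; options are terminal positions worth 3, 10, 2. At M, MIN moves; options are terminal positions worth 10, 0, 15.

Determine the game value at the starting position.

8

D (MIN): min(10, 4, 15) = 4
E (MIN): min(2, 14, 1) = 1
F (MIN): min(17, 1, 4) = 1
C (MAX): max(4, 1, 1) = 4
H (MIN): min(20, 8, 10) = 8
I (MIN): min(20, 11, 19) = 11
J (MIN): min(14, 20, 16) = 14
G (MAX): max(8, 11, 14) = 14
L (MIN): min(3, 10, 2) = 2
M (MIN): min(10, 0, 15) = 0
K (MAX): max(2, 0, 14) = 14
B (MIN): min(4, 14, 14) = 4
Root (MAX): max(4, 8, 7) = 8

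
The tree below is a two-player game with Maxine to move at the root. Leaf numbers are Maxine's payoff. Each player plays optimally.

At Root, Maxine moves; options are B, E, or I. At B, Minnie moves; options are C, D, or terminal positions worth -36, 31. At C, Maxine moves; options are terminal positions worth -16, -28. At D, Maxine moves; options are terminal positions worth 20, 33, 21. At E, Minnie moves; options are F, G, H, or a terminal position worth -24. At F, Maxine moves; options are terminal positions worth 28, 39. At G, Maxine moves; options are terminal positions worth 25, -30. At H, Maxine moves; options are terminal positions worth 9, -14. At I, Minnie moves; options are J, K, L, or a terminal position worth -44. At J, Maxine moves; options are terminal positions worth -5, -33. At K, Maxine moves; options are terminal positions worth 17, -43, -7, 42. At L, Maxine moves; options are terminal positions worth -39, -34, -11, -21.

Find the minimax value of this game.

C (Maxine): max(-16, -28) = -16
D (Maxine): max(20, 33, 21) = 33
B (Minnie): min(-16, 33, -36, 31) = -36
F (Maxine): max(28, 39) = 39
G (Maxine): max(25, -30) = 25
H (Maxine): max(9, -14) = 9
E (Minnie): min(39, 25, 9, -24) = -24
J (Maxine): max(-5, -33) = -5
K (Maxine): max(17, -43, -7, 42) = 42
L (Maxine): max(-39, -34, -11, -21) = -11
I (Minnie): min(-5, 42, -11, -44) = -44
Root (Maxine): max(-36, -24, -44) = -24

-24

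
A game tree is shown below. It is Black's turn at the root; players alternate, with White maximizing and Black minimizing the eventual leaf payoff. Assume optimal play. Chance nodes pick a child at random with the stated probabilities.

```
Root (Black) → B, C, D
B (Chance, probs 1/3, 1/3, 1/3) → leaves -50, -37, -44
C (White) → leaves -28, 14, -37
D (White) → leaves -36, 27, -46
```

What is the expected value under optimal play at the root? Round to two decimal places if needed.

B (Chance): 1/3·-50 + 1/3·-37 + 1/3·-44 = -43.67
C (White): max(-28, 14, -37) = 14
D (White): max(-36, 27, -46) = 27
Root (Black): min(-43.67, 14, 27) = -43.67

-43.67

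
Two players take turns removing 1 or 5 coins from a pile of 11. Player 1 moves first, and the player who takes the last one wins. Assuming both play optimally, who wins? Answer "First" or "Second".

Positions where the player to move wins (W) vs loses (L):
i:   0  1  2  3  4  5  6  7  8  9 10 11
     L  W  L  W  L  W  L  W  L  W  L  W
Position 11 is W, so the first player wins.

First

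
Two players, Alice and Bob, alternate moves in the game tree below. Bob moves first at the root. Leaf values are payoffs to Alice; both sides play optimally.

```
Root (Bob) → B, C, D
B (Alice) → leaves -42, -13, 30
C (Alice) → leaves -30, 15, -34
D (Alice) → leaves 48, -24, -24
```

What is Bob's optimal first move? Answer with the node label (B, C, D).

B (Alice): max(-42, -13, 30) = 30
C (Alice): max(-30, 15, -34) = 15
D (Alice): max(48, -24, -24) = 48
Root (Bob): min(30, 15, 48) = 15
Bob picks the child with the lowest value: C (value 15).

C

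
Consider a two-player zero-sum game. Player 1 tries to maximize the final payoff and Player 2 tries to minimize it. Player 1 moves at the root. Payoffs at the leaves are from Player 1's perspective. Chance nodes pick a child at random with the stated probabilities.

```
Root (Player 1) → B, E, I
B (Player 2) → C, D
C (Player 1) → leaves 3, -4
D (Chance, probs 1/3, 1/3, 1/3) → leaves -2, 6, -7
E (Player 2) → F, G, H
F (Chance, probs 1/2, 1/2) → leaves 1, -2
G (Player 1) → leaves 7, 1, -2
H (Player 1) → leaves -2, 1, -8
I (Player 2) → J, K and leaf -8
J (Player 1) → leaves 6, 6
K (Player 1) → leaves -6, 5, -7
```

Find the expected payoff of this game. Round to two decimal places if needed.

C (Player 1): max(3, -4) = 3
D (Chance): 1/3·-2 + 1/3·6 + 1/3·-7 = -1
B (Player 2): min(3, -1) = -1
F (Chance): 1/2·1 + 1/2·-2 = -0.5
G (Player 1): max(7, 1, -2) = 7
H (Player 1): max(-2, 1, -8) = 1
E (Player 2): min(-0.5, 7, 1) = -0.5
J (Player 1): max(6, 6) = 6
K (Player 1): max(-6, 5, -7) = 5
I (Player 2): min(6, 5, -8) = -8
Root (Player 1): max(-1, -0.5, -8) = -0.5

-0.5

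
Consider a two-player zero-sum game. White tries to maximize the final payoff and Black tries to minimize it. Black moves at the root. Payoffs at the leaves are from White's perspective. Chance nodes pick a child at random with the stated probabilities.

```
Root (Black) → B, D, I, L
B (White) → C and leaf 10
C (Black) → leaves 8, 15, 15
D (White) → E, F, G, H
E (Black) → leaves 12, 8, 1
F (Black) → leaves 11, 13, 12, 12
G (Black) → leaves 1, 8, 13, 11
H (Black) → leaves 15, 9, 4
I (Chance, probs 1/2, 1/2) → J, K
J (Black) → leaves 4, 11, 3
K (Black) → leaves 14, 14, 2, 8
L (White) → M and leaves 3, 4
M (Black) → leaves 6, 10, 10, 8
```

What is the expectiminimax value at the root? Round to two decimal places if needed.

2.5

C (Black): min(8, 15, 15) = 8
B (White): max(8, 10) = 10
E (Black): min(12, 8, 1) = 1
F (Black): min(11, 13, 12, 12) = 11
G (Black): min(1, 8, 13, 11) = 1
H (Black): min(15, 9, 4) = 4
D (White): max(1, 11, 1, 4) = 11
J (Black): min(4, 11, 3) = 3
K (Black): min(14, 14, 2, 8) = 2
I (Chance): 1/2·3 + 1/2·2 = 2.5
M (Black): min(6, 10, 10, 8) = 6
L (White): max(6, 3, 4) = 6
Root (Black): min(10, 11, 2.5, 6) = 2.5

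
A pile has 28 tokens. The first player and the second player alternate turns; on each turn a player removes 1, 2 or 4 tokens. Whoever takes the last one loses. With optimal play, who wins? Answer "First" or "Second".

Second

Compute winning (W) and losing (L) positions by backward induction:
i:   0  1  2  3  4  5  6  7  8  9 10 11 12 13 14 15 16 17 18 19 20 21 22 23 24 25 26 27 28
     W  L  W  W  L  W  W  L  W  W  L  W  W  L  W  W  L  W  W  L  W  W  L  W  W  L  W  W  L
Position 28 is L, so the second player wins.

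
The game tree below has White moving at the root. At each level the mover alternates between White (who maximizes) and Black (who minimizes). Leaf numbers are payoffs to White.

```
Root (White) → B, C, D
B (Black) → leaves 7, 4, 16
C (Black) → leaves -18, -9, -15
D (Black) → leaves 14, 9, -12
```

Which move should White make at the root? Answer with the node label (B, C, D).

B

B (Black): min(7, 4, 16) = 4
C (Black): min(-18, -9, -15) = -18
D (Black): min(14, 9, -12) = -12
Root (White): max(4, -18, -12) = 4
White picks the child with the highest value: B (value 4).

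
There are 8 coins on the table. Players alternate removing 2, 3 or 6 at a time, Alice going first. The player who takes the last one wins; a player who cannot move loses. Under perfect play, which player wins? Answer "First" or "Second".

i:   0  1  2  3  4  5  6  7  8
     L  L  W  W  W  L  W  W  W
Position 8 is W, so the first player wins.

First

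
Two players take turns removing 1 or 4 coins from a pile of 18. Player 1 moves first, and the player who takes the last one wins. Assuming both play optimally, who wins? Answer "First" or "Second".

First

Mark each pile size as W (mover wins) or L (mover loses):
i:   0  1  2  3  4  5  6  7  8  9 10 11 12 13 14 15 16 17 18
     L  W  L  W  W  L  W  L  W  W  L  W  L  W  W  L  W  L  W
Position 18 is W, so the first player wins.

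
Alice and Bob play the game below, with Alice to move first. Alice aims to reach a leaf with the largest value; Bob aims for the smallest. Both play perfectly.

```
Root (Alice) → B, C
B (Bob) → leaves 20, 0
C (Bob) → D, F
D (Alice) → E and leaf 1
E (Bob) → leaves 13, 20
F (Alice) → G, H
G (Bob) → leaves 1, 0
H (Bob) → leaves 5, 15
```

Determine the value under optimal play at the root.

5

B (Bob): min(20, 0) = 0
E (Bob): min(13, 20) = 13
D (Alice): max(13, 1) = 13
G (Bob): min(1, 0) = 0
H (Bob): min(5, 15) = 5
F (Alice): max(0, 5) = 5
C (Bob): min(13, 5) = 5
Root (Alice): max(0, 5) = 5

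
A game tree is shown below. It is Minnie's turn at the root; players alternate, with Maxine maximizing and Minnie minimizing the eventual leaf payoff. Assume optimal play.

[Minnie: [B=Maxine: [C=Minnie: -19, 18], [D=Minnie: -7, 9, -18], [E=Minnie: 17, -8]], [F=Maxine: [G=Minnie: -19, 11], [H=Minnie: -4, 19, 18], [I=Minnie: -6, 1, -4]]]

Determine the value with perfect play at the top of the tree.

-8

C (Minnie): min(-19, 18) = -19
D (Minnie): min(-7, 9, -18) = -18
E (Minnie): min(17, -8) = -8
B (Maxine): max(-19, -18, -8) = -8
G (Minnie): min(-19, 11) = -19
H (Minnie): min(-4, 19, 18) = -4
I (Minnie): min(-6, 1, -4) = -6
F (Maxine): max(-19, -4, -6) = -4
Root (Minnie): min(-8, -4) = -8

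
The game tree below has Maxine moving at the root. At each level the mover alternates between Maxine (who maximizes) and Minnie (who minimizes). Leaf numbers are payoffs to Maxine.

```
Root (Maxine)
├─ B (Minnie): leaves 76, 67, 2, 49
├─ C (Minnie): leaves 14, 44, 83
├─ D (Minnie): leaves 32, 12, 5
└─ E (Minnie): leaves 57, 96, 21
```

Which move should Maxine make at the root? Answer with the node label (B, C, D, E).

E

B (Minnie): min(76, 67, 2, 49) = 2
C (Minnie): min(14, 44, 83) = 14
D (Minnie): min(32, 12, 5) = 5
E (Minnie): min(57, 96, 21) = 21
Root (Maxine): max(2, 14, 5, 21) = 21
Maxine picks the child with the highest value: E (value 21).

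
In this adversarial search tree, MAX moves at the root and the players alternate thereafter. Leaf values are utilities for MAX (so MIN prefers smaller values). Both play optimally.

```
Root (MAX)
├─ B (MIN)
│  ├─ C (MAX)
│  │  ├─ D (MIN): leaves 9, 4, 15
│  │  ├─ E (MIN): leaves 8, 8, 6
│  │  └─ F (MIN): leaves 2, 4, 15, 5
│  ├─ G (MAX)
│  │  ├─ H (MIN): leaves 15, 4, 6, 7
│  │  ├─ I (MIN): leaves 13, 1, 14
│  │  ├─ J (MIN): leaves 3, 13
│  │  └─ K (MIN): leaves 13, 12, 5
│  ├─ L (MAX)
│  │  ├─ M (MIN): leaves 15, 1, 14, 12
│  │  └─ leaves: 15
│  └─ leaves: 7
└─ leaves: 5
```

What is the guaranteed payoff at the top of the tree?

5

D (MIN): min(9, 4, 15) = 4
E (MIN): min(8, 8, 6) = 6
F (MIN): min(2, 4, 15, 5) = 2
C (MAX): max(4, 6, 2) = 6
H (MIN): min(15, 4, 6, 7) = 4
I (MIN): min(13, 1, 14) = 1
J (MIN): min(3, 13) = 3
K (MIN): min(13, 12, 5) = 5
G (MAX): max(4, 1, 3, 5) = 5
M (MIN): min(15, 1, 14, 12) = 1
L (MAX): max(1, 15) = 15
B (MIN): min(6, 5, 15, 7) = 5
Root (MAX): max(5, 5) = 5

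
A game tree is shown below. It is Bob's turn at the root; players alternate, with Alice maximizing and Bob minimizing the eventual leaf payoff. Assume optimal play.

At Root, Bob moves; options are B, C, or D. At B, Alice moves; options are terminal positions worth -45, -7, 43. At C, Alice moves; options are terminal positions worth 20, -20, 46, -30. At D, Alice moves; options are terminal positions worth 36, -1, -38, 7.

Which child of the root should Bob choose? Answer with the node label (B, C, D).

B (Alice): max(-45, -7, 43) = 43
C (Alice): max(20, -20, 46, -30) = 46
D (Alice): max(36, -1, -38, 7) = 36
Root (Bob): min(43, 46, 36) = 36
Bob picks the child with the lowest value: D (value 36).

D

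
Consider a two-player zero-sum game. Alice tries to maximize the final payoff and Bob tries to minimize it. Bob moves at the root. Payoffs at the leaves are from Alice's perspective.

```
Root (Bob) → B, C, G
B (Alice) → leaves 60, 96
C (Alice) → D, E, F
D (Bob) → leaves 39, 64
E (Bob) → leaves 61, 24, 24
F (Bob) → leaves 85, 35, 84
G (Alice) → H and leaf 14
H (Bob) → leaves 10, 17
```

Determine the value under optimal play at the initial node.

B (Alice): max(60, 96) = 96
D (Bob): min(39, 64) = 39
E (Bob): min(61, 24, 24) = 24
F (Bob): min(85, 35, 84) = 35
C (Alice): max(39, 24, 35) = 39
H (Bob): min(10, 17) = 10
G (Alice): max(10, 14) = 14
Root (Bob): min(96, 39, 14) = 14

14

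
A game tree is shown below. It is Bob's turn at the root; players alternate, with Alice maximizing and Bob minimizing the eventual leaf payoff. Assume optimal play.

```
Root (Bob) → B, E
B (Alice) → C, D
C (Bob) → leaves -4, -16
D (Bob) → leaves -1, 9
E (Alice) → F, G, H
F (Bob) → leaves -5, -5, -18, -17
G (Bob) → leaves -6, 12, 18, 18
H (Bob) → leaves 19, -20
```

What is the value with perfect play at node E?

-6

F: min(-5, -5, -18, -17) = -18
G: min(-6, 12, 18, 18) = -6
H: min(19, -20) = -20
E: max(-18, -6, -20) = -6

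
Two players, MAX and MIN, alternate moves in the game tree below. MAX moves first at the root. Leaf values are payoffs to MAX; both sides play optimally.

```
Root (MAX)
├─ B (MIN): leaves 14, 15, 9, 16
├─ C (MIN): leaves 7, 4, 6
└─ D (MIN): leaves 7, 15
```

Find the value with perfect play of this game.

9

B (MIN): min(14, 15, 9, 16) = 9
C (MIN): min(7, 4, 6) = 4
D (MIN): min(7, 15) = 7
Root (MAX): max(9, 4, 7) = 9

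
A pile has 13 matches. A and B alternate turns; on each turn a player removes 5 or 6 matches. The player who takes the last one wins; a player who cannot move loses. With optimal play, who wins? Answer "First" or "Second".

Second

Mark each pile size as W (mover wins) or L (mover loses):
i:   0  1  2  3  4  5  6  7  8  9 10 11 12 13
     L  L  L  L  L  W  W  W  W  W  W  L  L  L
Position 13 is L, so the second player wins.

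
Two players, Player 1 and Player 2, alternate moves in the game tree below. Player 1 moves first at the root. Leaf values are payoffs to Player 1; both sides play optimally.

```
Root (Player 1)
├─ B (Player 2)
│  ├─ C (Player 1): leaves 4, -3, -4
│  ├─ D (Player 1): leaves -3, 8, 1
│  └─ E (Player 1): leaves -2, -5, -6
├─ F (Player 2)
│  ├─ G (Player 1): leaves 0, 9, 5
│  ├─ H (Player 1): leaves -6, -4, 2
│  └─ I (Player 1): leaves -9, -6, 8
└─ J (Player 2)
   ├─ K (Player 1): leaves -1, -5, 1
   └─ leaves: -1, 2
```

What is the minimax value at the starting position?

C (Player 1): max(4, -3, -4) = 4
D (Player 1): max(-3, 8, 1) = 8
E (Player 1): max(-2, -5, -6) = -2
B (Player 2): min(4, 8, -2) = -2
G (Player 1): max(0, 9, 5) = 9
H (Player 1): max(-6, -4, 2) = 2
I (Player 1): max(-9, -6, 8) = 8
F (Player 2): min(9, 2, 8) = 2
K (Player 1): max(-1, -5, 1) = 1
J (Player 2): min(1, -1, 2) = -1
Root (Player 1): max(-2, 2, -1) = 2

2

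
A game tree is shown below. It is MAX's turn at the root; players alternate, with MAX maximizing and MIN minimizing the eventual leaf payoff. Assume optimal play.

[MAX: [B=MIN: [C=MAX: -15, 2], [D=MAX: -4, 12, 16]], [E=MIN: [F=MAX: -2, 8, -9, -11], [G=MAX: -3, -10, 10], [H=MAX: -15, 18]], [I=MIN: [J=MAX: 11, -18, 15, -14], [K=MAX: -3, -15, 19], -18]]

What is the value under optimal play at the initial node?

8

C (MAX): max(-15, 2) = 2
D (MAX): max(-4, 12, 16) = 16
B (MIN): min(2, 16) = 2
F (MAX): max(-2, 8, -9, -11) = 8
G (MAX): max(-3, -10, 10) = 10
H (MAX): max(-15, 18) = 18
E (MIN): min(8, 10, 18) = 8
J (MAX): max(11, -18, 15, -14) = 15
K (MAX): max(-3, -15, 19) = 19
I (MIN): min(15, 19, -18) = -18
Root (MAX): max(2, 8, -18) = 8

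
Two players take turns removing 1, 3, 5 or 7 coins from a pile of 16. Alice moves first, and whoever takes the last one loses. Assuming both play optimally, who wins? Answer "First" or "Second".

i:   0  1  2  3  4  5  6  7  8  9 10 11 12 13 14 15 16
     W  L  W  L  W  L  W  L  W  L  W  L  W  L  W  L  W
Position 16 is W, so the first player wins.

First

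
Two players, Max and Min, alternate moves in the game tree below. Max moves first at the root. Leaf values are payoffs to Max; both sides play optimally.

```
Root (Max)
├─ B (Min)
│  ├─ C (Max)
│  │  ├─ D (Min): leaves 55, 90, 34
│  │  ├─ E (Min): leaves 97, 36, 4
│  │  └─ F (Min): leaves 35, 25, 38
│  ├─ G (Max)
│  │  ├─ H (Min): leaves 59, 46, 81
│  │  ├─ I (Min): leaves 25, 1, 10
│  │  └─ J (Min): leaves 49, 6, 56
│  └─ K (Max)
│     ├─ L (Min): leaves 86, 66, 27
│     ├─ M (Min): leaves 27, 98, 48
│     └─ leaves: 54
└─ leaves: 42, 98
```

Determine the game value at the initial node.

98

D (Min): min(55, 90, 34) = 34
E (Min): min(97, 36, 4) = 4
F (Min): min(35, 25, 38) = 25
C (Max): max(34, 4, 25) = 34
H (Min): min(59, 46, 81) = 46
I (Min): min(25, 1, 10) = 1
J (Min): min(49, 6, 56) = 6
G (Max): max(46, 1, 6) = 46
L (Min): min(86, 66, 27) = 27
M (Min): min(27, 98, 48) = 27
K (Max): max(27, 27, 54) = 54
B (Min): min(34, 46, 54) = 34
Root (Max): max(34, 42, 98) = 98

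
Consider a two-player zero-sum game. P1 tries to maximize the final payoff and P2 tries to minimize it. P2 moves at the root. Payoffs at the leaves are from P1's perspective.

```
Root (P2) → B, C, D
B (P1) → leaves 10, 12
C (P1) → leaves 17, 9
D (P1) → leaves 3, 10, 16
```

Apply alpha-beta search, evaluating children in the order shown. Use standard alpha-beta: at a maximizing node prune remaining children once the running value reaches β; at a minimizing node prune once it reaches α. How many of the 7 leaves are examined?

B [α=-∞,β=+∞]: v=12
C [α=-∞,β=12]: v=17 after child 1 ≥ β → β-cutoff, skip 1
D [α=-∞,β=12]: v=16
Root [α=-∞,β=+∞]: v=12
Leaves evaluated: 6 of 7.

6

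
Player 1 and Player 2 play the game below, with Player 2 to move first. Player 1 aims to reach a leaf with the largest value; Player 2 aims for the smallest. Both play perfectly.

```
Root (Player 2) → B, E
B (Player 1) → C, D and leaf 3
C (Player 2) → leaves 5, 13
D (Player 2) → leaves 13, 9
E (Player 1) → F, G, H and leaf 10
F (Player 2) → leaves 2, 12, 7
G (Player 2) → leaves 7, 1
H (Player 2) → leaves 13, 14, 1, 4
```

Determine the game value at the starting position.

9

C (Player 2): min(5, 13) = 5
D (Player 2): min(13, 9) = 9
B (Player 1): max(5, 9, 3) = 9
F (Player 2): min(2, 12, 7) = 2
G (Player 2): min(7, 1) = 1
H (Player 2): min(13, 14, 1, 4) = 1
E (Player 1): max(2, 1, 1, 10) = 10
Root (Player 2): min(9, 10) = 9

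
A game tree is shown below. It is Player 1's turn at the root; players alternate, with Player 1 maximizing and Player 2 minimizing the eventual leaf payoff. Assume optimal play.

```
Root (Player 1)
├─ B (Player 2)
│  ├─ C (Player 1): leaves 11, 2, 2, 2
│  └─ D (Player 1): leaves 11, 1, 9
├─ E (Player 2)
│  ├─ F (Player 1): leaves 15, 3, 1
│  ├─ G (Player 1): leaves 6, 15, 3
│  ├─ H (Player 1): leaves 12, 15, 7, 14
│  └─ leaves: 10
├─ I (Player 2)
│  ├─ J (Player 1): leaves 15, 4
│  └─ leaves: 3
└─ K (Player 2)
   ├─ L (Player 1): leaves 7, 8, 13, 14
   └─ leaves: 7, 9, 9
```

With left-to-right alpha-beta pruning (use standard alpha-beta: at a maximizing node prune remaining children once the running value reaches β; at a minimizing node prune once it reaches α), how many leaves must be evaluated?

21

C [α=-∞,β=+∞]: v=11
D [α=-∞,β=11]: v=11 after child 1 ≥ β → β-cutoff, skip 2
B [α=-∞,β=+∞]: v=11
F [α=11,β=+∞]: v=15
G [α=11,β=15]: v=15 after child 2 ≥ β → β-cutoff, skip 1
H [α=11,β=15]: v=15 after child 2 ≥ β → β-cutoff, skip 2
E [α=11,β=+∞]: v=10
J [α=11,β=+∞]: v=15
I [α=11,β=+∞]: v=3
L [α=11,β=+∞]: v=14
K [α=11,β=+∞]: v=7 after child 2 ≤ α → α-cutoff, skip 2
Root [α=-∞,β=+∞]: v=11
Leaves evaluated: 21 of 28.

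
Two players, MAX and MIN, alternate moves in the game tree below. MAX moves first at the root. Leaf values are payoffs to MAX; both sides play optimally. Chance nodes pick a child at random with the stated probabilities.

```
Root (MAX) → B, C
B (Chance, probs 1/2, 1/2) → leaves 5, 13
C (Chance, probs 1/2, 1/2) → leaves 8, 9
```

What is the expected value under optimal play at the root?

9

B (Chance): 1/2·5 + 1/2·13 = 9
C (Chance): 1/2·8 + 1/2·9 = 8.5
Root (MAX): max(9, 8.5) = 9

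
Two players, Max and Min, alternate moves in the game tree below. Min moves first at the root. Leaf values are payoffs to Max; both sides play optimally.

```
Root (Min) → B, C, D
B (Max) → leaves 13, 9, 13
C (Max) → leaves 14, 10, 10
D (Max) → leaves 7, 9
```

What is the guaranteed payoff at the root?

9

B (Max): max(13, 9, 13) = 13
C (Max): max(14, 10, 10) = 14
D (Max): max(7, 9) = 9
Root (Min): min(13, 14, 9) = 9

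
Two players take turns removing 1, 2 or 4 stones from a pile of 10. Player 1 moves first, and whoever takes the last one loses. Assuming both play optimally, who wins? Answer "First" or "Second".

Second

Positions where the player to move wins (W) vs loses (L):
i:   0  1  2  3  4  5  6  7  8  9 10
     W  L  W  W  L  W  W  L  W  W  L
Position 10 is L, so the second player wins.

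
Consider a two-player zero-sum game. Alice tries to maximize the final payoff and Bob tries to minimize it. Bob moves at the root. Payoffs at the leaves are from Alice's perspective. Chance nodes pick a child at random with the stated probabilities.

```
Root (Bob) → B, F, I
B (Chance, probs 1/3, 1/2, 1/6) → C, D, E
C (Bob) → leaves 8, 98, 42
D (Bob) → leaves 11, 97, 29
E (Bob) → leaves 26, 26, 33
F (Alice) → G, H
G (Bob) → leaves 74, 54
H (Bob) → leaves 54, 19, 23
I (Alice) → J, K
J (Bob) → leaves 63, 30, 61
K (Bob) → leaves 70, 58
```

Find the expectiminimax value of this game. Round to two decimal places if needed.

12.5

C (Bob): min(8, 98, 42) = 8
D (Bob): min(11, 97, 29) = 11
E (Bob): min(26, 26, 33) = 26
B (Chance): 1/3·8 + 1/2·11 + 1/6·26 = 12.5
G (Bob): min(74, 54) = 54
H (Bob): min(54, 19, 23) = 19
F (Alice): max(54, 19) = 54
J (Bob): min(63, 30, 61) = 30
K (Bob): min(70, 58) = 58
I (Alice): max(30, 58) = 58
Root (Bob): min(12.5, 54, 58) = 12.5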